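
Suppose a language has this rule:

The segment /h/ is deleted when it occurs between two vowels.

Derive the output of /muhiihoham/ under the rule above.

muiioam

/h/ occurs between vowels /u/ and /i/, so it deletes.
/h/ occurs between vowels /i/ and /o/, so it deletes.
/h/ occurs between vowels /o/ and /a/, so it deletes.
Surface form: [muiioam].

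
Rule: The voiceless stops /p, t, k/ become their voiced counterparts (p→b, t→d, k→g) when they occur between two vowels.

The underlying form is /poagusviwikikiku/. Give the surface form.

Scanning /poagusviwikikiku/: /p/ at position 1 is not in the conditioning environment; /k/ is a voiceless stop between vowels /i/ and /i/, so it voices to [g]; /k/ is a voiceless stop between vowels /i/ and /i/, so it voices to [g]; /k/ is a voiceless stop between vowels /i/ and /u/, so it voices to [g].
Result: [poagusviwigigigu].

poagusviwigigigu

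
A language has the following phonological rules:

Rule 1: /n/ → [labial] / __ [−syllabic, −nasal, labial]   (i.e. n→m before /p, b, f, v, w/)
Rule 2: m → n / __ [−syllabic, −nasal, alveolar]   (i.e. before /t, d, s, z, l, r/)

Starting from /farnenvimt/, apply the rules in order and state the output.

Rule 1 (nasal place assimilation): /n/ precedes the labial consonant /v/, so it assimilates in place to [m]. /farnenvimt/ → farnemvimt.
Rule 2 (nasal place assimilation): /m/ precedes the alveolar consonant /t/, so it assimilates in place to [n]. /farnemvimt/ → farnemvint.

farnemvint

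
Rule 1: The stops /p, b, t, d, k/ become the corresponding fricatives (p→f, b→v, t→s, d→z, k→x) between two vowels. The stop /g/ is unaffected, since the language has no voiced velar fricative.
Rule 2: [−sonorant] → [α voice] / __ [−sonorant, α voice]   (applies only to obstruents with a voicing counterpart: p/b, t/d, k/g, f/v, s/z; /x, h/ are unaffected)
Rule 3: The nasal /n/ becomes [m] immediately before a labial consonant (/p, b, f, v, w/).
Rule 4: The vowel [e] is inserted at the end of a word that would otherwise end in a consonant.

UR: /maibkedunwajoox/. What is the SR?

Rule 1 (intervocalic spirantization): /d/ is a stop between vowels /e/ and /u/, so it spirantizes to the fricative [z]. /maibkedunwajoox/ → maibkezunwajoox.
Rule 2 (regressive voicing assimilation): /b/ precedes the voiceless obstruent /k/, so it devoices to [p] by assimilation. /maibkezunwajoox/ → maipkezunwajoox.
Rule 3 (nasal place assimilation): /n/ precedes the labial consonant /w/, so it assimilates in place to [m]. /maipkezunwajoox/ → maipkezumwajoox.
Rule 4 (final e-epenthesis): the form ends in the consonant /x/, so [e] is inserted word-finally. /maipkezumwajoox/ → maipkezumwajooxe.

maipkezumwajooxe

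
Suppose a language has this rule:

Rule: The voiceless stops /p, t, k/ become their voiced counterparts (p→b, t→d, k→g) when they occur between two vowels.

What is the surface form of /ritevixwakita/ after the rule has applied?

ridevixwagida

/t/ is a voiceless stop between vowels /i/ and /e/, so it voices to [d].
/k/ is a voiceless stop between vowels /a/ and /i/, so it voices to [g].
/t/ is a voiceless stop between vowels /i/ and /a/, so it voices to [d].
Surface form: [ridevixwagida].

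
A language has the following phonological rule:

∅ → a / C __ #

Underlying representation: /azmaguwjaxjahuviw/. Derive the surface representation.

the form ends in the consonant /w/, so [a] is inserted word-finally.
Surface form: [azmaguwjaxjahuviwa].

azmaguwjaxjahuviwa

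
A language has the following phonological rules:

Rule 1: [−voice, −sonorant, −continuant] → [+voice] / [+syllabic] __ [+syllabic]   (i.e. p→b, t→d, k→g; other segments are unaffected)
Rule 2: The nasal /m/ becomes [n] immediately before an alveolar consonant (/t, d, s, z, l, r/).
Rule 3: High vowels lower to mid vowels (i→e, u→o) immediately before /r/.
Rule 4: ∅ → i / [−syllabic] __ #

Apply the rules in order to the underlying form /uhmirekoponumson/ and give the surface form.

uhmeregobonunsoni

Rule 1 (intervocalic voicing): /k/ is a voiceless stop between vowels /e/ and /o/, so it voices to [g]. /p/ is a voiceless stop between vowels /o/ and /o/, so it voices to [b]. /uhmirekoponumson/ → uhmiregobonumson.
Rule 2 (nasal place assimilation): /m/ precedes the alveolar consonant /s/, so it assimilates in place to [n]. /uhmiregobonumson/ → uhmiregobonunson.
Rule 3 (pre-rhotic lowering): /i/ is a high vowel immediately before /r/, so it lowers to [e]. /uhmiregobonunson/ → uhmeregobonunson.
Rule 4 (final i-epenthesis): the form ends in the consonant /n/, so [i] is inserted word-finally. /uhmeregobonunson/ → uhmeregobonunsoni.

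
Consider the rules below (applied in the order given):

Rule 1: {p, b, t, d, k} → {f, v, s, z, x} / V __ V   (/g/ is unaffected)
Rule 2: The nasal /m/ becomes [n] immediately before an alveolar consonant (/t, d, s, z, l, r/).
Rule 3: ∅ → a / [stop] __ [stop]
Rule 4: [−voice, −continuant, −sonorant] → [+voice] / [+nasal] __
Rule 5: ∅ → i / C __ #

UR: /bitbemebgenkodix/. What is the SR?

bitabemebagengozixi

Rule 1 (intervocalic spirantization): /d/ is a stop between vowels /o/ and /i/, so it spirantizes to the fricative [z]. /bitbemebgenkodix/ → bitbemebgenkozix.
Rule 2 (nasal place assimilation): no segment meets the environment; /bitbemebgenkozix/ is unchanged.
Rule 3 (stop-cluster a-epenthesis): /t/ and /b/ form a stop–stop cluster, so [a] is inserted between them. /b/ and /g/ form a stop–stop cluster, so [a] is inserted between them. /bitbemebgenkozix/ → bitabemebagenkozix.
Rule 4 (post-nasal voicing): /k/ is a voiceless stop immediately after the nasal /n/, so it voices to [g]. /bitabemebagenkozix/ → bitabemebagengozix.
Rule 5 (final i-epenthesis): the form ends in the consonant /x/, so [i] is inserted word-finally. /bitabemebagengozix/ → bitabemebagengozixi.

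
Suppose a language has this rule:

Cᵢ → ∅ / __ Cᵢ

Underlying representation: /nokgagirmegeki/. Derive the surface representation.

nokgagirmegeki

No segment of /nokgagirmegeki/ meets the structural description of the rule, so the form surfaces unchanged.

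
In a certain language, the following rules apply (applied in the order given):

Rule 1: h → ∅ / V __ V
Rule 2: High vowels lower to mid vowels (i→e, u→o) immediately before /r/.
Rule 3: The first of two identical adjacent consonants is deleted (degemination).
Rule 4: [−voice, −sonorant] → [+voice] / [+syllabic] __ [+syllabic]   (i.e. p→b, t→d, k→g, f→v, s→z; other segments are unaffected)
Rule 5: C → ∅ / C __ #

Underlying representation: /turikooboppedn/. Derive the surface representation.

Rule 1 (intervocalic h-deletion): no segment meets the environment; /turikooboppedn/ is unchanged.
Rule 2 (pre-rhotic lowering): /u/ is a high vowel immediately before /r/, so it lowers to [o]. /turikooboppedn/ → torikooboppedn.
Rule 3 (degemination): /pp/ is a geminate; the first /p/ deletes. /torikooboppedn/ → torikoobopedn.
Rule 4 (intervocalic voicing): /k/ is a voiceless obstruent between vowels /i/ and /o/, so it voices to [g]. /p/ is a voiceless obstruent between vowels /o/ and /e/, so it voices to [b]. /torikoobopedn/ → torigoobobedn.
Rule 5 (final cluster simplification): /n/ is the second consonant of a word-final cluster /dn/, so it deletes. /torigoobobedn/ → torigoobobed.

torigoobobed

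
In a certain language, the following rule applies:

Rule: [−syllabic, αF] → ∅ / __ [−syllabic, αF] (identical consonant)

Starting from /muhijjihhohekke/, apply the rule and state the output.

/jj/ is a geminate; the first /j/ deletes.
/hh/ is a geminate; the first /h/ deletes.
/kk/ is a geminate; the first /k/ deletes.
Surface form: [muhijihoheke].

muhijihoheke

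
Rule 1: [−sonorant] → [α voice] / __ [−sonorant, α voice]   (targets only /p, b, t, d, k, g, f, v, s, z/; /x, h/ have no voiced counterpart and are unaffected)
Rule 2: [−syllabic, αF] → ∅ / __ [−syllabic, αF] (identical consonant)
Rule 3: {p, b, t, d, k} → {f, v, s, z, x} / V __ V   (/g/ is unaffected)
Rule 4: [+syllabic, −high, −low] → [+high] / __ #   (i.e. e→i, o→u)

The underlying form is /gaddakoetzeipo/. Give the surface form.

Rule 1 (regressive voicing assimilation): /t/ precedes the voiced obstruent /z/, so it voices to [d] by assimilation. /gaddakoetzeipo/ → gaddakoedzeipo.
Rule 2 (degemination): /dd/ is a geminate; the first /d/ deletes. /gaddakoedzeipo/ → gadakoedzeipo.
Rule 3 (intervocalic spirantization): /d/ is a stop between vowels /a/ and /a/, so it spirantizes to the fricative [z]. /k/ is a stop between vowels /a/ and /o/, so it spirantizes to the fricative [x]. /p/ is a stop between vowels /i/ and /o/, so it spirantizes to the fricative [f]. /gadakoedzeipo/ → gazaxoedzeifo.
Rule 4 (final vowel raising): /o/ is a mid vowel in word-final position, so it raises to [u]. /gazaxoedzeifo/ → gazaxoedzeifu.

gazaxoedzeifu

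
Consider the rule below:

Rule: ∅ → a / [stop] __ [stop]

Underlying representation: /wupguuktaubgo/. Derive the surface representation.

wupaguukataubago

/p/ and /g/ form a stop–stop cluster, so [a] is inserted between them.
/k/ and /t/ form a stop–stop cluster, so [a] is inserted between them.
/b/ and /g/ form a stop–stop cluster, so [a] is inserted between them.
Surface form: [wupaguukataubago].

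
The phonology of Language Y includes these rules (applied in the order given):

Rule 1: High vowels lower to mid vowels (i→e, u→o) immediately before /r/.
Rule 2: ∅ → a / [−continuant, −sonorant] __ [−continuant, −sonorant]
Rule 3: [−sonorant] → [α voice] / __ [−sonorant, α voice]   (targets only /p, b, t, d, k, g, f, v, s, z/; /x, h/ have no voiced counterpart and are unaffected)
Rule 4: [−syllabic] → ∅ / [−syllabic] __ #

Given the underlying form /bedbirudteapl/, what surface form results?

Rule 1 (pre-rhotic lowering): /i/ is a high vowel immediately before /r/, so it lowers to [e]. /bedbirudteapl/ → bedberudteapl.
Rule 2 (stop-cluster a-epenthesis): /d/ and /b/ form a stop–stop cluster, so [a] is inserted between them. /d/ and /t/ form a stop–stop cluster, so [a] is inserted between them. /bedberudteapl/ → bedaberudateapl.
Rule 3 (regressive voicing assimilation): no segment meets the environment; /bedaberudateapl/ is unchanged.
Rule 4 (final cluster simplification): /l/ is the second consonant of a word-final cluster /pl/, so it deletes. /bedaberudateapl/ → bedaberudateap.

bedaberudateap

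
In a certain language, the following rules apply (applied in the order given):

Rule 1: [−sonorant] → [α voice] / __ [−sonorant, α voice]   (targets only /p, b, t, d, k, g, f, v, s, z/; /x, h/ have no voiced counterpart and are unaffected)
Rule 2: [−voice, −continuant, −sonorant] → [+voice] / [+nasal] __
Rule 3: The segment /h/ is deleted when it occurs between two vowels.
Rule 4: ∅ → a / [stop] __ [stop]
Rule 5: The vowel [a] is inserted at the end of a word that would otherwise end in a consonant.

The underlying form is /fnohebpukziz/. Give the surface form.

fnoepapugziza

Rule 1 (regressive voicing assimilation): /b/ precedes the voiceless obstruent /p/, so it devoices to [p] by assimilation. /k/ precedes the voiced obstruent /z/, so it voices to [g] by assimilation. /fnohebpukziz/ → fnoheppugziz.
Rule 2 (post-nasal voicing): no segment meets the environment; /fnoheppugziz/ is unchanged.
Rule 3 (intervocalic h-deletion): /h/ occurs between vowels /o/ and /e/, so it deletes. /fnoheppugziz/ → fnoeppugziz.
Rule 4 (stop-cluster a-epenthesis): /p/ and /p/ form a stop–stop cluster, so [a] is inserted between them. /fnoeppugziz/ → fnoepapugziz.
Rule 5 (final a-epenthesis): the form ends in the consonant /z/, so [a] is inserted word-finally. /fnoepapugziz/ → fnoepapugziza.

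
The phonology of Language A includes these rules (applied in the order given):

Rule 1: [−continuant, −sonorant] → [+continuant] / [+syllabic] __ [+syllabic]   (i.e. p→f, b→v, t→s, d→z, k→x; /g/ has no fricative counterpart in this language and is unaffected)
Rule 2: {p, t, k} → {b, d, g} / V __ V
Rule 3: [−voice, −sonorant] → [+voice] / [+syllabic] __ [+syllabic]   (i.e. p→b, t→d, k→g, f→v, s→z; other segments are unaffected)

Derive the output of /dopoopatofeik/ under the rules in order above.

dovoovazoveik

Rule 1 (intervocalic spirantization): /p/ is a stop between vowels /o/ and /o/, so it spirantizes to the fricative [f]. /p/ is a stop between vowels /o/ and /a/, so it spirantizes to the fricative [f]. /t/ is a stop between vowels /a/ and /o/, so it spirantizes to the fricative [s]. /dopoopatofeik/ → dofoofasofeik.
Rule 2 (intervocalic voicing): no segment meets the environment; /dofoofasofeik/ is unchanged.
Rule 3 (intervocalic voicing): /f/ is a voiceless obstruent between vowels /o/ and /o/, so it voices to [v]. /f/ is a voiceless obstruent between vowels /o/ and /a/, so it voices to [v]. /s/ is a voiceless obstruent between vowels /a/ and /o/, so it voices to [z]. /f/ is a voiceless obstruent between vowels /o/ and /e/, so it voices to [v]. /dofoofasofeik/ → dovoovazoveik.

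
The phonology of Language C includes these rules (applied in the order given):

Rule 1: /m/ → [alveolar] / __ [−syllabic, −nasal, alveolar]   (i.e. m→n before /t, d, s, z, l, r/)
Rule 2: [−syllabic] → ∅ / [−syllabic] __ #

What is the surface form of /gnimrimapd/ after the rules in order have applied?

Rule 1 (nasal place assimilation): /m/ precedes the alveolar consonant /r/, so it assimilates in place to [n]. /gnimrimapd/ → gninrimapd.
Rule 2 (final cluster simplification): /d/ is the second consonant of a word-final cluster /pd/, so it deletes. /gninrimapd/ → gninrimap.

gninrimap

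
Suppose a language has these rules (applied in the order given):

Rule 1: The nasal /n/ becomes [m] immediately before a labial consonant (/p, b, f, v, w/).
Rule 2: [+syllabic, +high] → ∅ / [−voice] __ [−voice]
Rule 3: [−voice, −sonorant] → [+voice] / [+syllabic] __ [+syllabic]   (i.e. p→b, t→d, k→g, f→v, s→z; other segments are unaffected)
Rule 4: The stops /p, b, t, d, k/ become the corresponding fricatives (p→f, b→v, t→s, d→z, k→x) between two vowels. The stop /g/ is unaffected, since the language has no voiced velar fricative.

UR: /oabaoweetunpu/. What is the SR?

oavaoweezumpu

Rule 1 (nasal place assimilation): /n/ precedes the labial consonant /p/, so it assimilates in place to [m]. /oabaoweetunpu/ → oabaoweetumpu.
Rule 2 (high vowel syncope): no segment meets the environment; /oabaoweetumpu/ is unchanged.
Rule 3 (intervocalic voicing): /t/ is a voiceless obstruent between vowels /e/ and /u/, so it voices to [d]. /oabaoweetumpu/ → oabaoweedumpu.
Rule 4 (intervocalic spirantization): /b/ is a stop between vowels /a/ and /a/, so it spirantizes to the fricative [v]. /d/ is a stop between vowels /e/ and /u/, so it spirantizes to the fricative [z]. /oabaoweedumpu/ → oavaoweezumpu.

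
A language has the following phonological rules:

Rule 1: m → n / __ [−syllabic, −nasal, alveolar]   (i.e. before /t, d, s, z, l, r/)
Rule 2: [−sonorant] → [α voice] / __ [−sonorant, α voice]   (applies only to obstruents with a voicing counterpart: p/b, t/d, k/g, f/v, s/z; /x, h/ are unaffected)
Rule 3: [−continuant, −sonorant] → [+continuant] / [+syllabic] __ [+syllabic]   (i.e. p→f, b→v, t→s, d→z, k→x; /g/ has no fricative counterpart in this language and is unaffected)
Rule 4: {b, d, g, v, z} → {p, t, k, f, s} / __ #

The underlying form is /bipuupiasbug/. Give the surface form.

bifuufiazbuk

Rule 1 (nasal place assimilation): no segment meets the environment; /bipuupiasbug/ is unchanged.
Rule 2 (regressive voicing assimilation): /s/ precedes the voiced obstruent /b/, so it voices to [z] by assimilation. /bipuupiasbug/ → bipuupiazbug.
Rule 3 (intervocalic spirantization): /p/ is a stop between vowels /i/ and /u/, so it spirantizes to the fricative [f]. /p/ is a stop between vowels /u/ and /i/, so it spirantizes to the fricative [f]. /bipuupiazbug/ → bifuufiazbug.
Rule 4 (final devoicing): /g/ is a voiced obstruent in word-final position, so it devoices to [k]. /bifuufiazbug/ → bifuufiazbuk.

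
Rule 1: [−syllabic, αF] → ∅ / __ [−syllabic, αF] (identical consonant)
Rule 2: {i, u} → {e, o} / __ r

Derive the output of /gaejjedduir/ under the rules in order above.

gaejeduer

Rule 1 (degemination): /jj/ is a geminate; the first /j/ deletes. /dd/ is a geminate; the first /d/ deletes. /gaejjedduir/ → gaejeduir.
Rule 2 (pre-rhotic lowering): /i/ is a high vowel immediately before /r/, so it lowers to [e]. /gaejeduir/ → gaejeduer.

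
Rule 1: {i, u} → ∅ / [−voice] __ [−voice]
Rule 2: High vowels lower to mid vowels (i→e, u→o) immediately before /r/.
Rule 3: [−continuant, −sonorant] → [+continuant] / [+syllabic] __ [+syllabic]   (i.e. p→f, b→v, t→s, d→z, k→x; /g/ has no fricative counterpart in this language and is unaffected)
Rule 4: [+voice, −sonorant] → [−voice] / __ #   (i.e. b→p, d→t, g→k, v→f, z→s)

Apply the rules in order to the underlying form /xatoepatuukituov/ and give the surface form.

Rule 1 (high vowel syncope): /i/ is a high vowel flanked by voiceless consonants /k/ and /t/, so it deletes. /xatoepatuukituov/ → xatoepatuuktuov.
Rule 2 (pre-rhotic lowering): no segment meets the environment; /xatoepatuuktuov/ is unchanged.
Rule 3 (intervocalic spirantization): /t/ is a stop between vowels /a/ and /o/, so it spirantizes to the fricative [s]. /p/ is a stop between vowels /e/ and /a/, so it spirantizes to the fricative [f]. /t/ is a stop between vowels /a/ and /u/, so it spirantizes to the fricative [s]. /xatoepatuuktuov/ → xasoefasuuktuov.
Rule 4 (final devoicing): /v/ is a voiced obstruent in word-final position, so it devoices to [f]. /xasoefasuuktuov/ → xasoefasuuktuof.

xasoefasuuktuof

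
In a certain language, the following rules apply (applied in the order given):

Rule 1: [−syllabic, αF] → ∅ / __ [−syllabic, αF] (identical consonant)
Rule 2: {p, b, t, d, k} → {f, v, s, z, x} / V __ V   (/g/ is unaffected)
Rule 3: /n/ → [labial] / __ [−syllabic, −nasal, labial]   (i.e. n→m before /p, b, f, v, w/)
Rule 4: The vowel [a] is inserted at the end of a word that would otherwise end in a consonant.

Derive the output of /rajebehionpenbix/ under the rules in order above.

rajevehiompembixa

Rule 1 (degemination): no segment meets the environment; /rajebehionpenbix/ is unchanged.
Rule 2 (intervocalic spirantization): /b/ is a stop between vowels /e/ and /e/, so it spirantizes to the fricative [v]. /rajebehionpenbix/ → rajevehionpenbix.
Rule 3 (nasal place assimilation): /n/ precedes the labial consonant /p/, so it assimilates in place to [m]. /n/ precedes the labial consonant /b/, so it assimilates in place to [m]. /rajevehionpenbix/ → rajevehiompembix.
Rule 4 (final a-epenthesis): the form ends in the consonant /x/, so [a] is inserted word-finally. /rajevehiompembix/ → rajevehiompembixa.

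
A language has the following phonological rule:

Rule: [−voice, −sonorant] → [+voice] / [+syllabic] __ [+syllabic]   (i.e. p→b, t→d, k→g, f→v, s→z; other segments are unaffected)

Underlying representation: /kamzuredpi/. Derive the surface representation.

No segment of /kamzuredpi/ meets the structural description of the rule, so the form surfaces unchanged.

kamzuredpi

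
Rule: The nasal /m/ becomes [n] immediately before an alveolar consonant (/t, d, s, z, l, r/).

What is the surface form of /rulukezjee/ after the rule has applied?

rulukezjee

No segment of /rulukezjee/ meets the structural description of the rule, so the form surfaces unchanged.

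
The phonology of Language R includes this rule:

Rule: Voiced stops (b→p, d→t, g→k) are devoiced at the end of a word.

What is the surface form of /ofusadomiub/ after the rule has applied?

ofusadomiup

Scanning /ofusadomiub/: /d/ at position 6 is not in the conditioning environment; /b/ is a voiced stop in word-final position, so it devoices to [p].
Result: [ofusadomiup].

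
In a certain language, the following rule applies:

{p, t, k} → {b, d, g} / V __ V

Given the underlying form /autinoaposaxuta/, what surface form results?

/t/ is a voiceless stop between vowels /u/ and /i/, so it voices to [d].
/p/ is a voiceless stop between vowels /a/ and /o/, so it voices to [b].
/t/ is a voiceless stop between vowels /u/ and /a/, so it voices to [d].
Surface form: [audinoabosaxuda].

audinoabosaxuda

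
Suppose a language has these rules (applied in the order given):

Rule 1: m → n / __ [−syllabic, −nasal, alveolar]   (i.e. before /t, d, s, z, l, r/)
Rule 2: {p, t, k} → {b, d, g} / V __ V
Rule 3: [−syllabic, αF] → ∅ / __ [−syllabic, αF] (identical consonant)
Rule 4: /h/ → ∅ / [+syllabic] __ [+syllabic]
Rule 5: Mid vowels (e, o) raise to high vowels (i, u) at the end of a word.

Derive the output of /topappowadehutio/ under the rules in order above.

Rule 1 (nasal place assimilation): no segment meets the environment; /topappowadehutio/ is unchanged.
Rule 2 (intervocalic voicing): /p/ is a voiceless stop between vowels /o/ and /a/, so it voices to [b]. /t/ is a voiceless stop between vowels /u/ and /i/, so it voices to [d]. /topappowadehutio/ → tobappowadehudio.
Rule 3 (degemination): /pp/ is a geminate; the first /p/ deletes. /tobappowadehudio/ → tobapowadehudio.
Rule 4 (intervocalic h-deletion): /h/ occurs between vowels /e/ and /u/, so it deletes. /tobapowadehudio/ → tobapowadeudio.
Rule 5 (final vowel raising): /o/ is a mid vowel in word-final position, so it raises to [u]. /tobapowadeudio/ → tobapowadeudiu.

tobapowadeudiu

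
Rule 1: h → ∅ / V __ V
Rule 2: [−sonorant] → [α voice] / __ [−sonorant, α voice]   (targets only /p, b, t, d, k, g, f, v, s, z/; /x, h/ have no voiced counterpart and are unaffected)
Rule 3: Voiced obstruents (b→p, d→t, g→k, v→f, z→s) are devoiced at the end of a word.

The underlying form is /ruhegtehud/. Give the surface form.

ruekteut

Rule 1 (intervocalic h-deletion): /h/ occurs between vowels /u/ and /e/, so it deletes. /h/ occurs between vowels /e/ and /u/, so it deletes. /ruhegtehud/ → ruegteud.
Rule 2 (regressive voicing assimilation): /g/ precedes the voiceless obstruent /t/, so it devoices to [k] by assimilation. /ruegteud/ → ruekteud.
Rule 3 (final devoicing): /d/ is a voiced obstruent in word-final position, so it devoices to [t]. /ruekteud/ → ruekteut.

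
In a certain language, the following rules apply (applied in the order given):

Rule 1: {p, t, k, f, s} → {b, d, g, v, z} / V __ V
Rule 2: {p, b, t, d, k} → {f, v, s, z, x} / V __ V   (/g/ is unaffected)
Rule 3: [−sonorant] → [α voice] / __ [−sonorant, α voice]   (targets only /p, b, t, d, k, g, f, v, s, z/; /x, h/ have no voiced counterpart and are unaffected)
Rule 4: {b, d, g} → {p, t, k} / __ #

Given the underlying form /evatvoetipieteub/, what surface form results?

evadvoeziviezeup

Rule 1 (intervocalic voicing): /t/ is a voiceless obstruent between vowels /e/ and /i/, so it voices to [d]. /p/ is a voiceless obstruent between vowels /i/ and /i/, so it voices to [b]. /t/ is a voiceless obstruent between vowels /e/ and /e/, so it voices to [d]. /evatvoetipieteub/ → evatvoedibiedeub.
Rule 2 (intervocalic spirantization): /d/ is a stop between vowels /e/ and /i/, so it spirantizes to the fricative [z]. /b/ is a stop between vowels /i/ and /i/, so it spirantizes to the fricative [v]. /d/ is a stop between vowels /e/ and /e/, so it spirantizes to the fricative [z]. /evatvoedibiedeub/ → evatvoeziviezeub.
Rule 3 (regressive voicing assimilation): /t/ precedes the voiced obstruent /v/, so it voices to [d] by assimilation. /evatvoeziviezeub/ → evadvoeziviezeub.
Rule 4 (final devoicing): /b/ is a voiced stop in word-final position, so it devoices to [p]. /evadvoeziviezeub/ → evadvoeziviezeup.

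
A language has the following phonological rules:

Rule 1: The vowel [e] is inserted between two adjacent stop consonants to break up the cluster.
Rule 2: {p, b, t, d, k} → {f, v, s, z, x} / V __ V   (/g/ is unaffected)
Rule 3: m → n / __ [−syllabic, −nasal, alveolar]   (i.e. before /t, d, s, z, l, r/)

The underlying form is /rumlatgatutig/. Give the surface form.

Rule 1 (stop-cluster e-epenthesis): /t/ and /g/ form a stop–stop cluster, so [e] is inserted between them. /rumlatgatutig/ → rumlategatutig.
Rule 2 (intervocalic spirantization): /t/ is a stop between vowels /a/ and /e/, so it spirantizes to the fricative [s]. /t/ is a stop between vowels /a/ and /u/, so it spirantizes to the fricative [s]. /t/ is a stop between vowels /u/ and /i/, so it spirantizes to the fricative [s]. /rumlategatutig/ → rumlasegasusig.
Rule 3 (nasal place assimilation): /m/ precedes the alveolar consonant /l/, so it assimilates in place to [n]. /rumlasegasusig/ → runlasegasusig.

runlasegasusig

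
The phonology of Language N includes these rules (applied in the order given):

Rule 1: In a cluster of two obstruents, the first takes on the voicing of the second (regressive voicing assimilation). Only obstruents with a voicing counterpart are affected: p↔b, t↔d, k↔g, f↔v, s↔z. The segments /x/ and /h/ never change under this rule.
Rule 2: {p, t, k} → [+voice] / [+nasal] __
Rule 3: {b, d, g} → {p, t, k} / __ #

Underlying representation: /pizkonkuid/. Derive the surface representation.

Rule 1 (regressive voicing assimilation): /z/ precedes the voiceless obstruent /k/, so it devoices to [s] by assimilation. /pizkonkuid/ → piskonkuid.
Rule 2 (post-nasal voicing): /k/ is a voiceless stop immediately after the nasal /n/, so it voices to [g]. /piskonkuid/ → piskonguid.
Rule 3 (final devoicing): /d/ is a voiced stop in word-final position, so it devoices to [t]. /piskonguid/ → piskonguit.

piskonguit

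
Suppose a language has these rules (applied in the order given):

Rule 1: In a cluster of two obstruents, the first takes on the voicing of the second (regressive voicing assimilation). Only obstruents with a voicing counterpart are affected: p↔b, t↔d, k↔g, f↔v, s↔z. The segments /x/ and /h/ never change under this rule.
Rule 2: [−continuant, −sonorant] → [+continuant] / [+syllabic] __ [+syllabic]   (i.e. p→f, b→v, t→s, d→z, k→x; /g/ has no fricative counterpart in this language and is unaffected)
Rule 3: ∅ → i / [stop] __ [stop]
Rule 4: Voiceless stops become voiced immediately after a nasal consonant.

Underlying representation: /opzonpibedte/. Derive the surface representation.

obzonbivetite

Rule 1 (regressive voicing assimilation): /p/ precedes the voiced obstruent /z/, so it voices to [b] by assimilation. /d/ precedes the voiceless obstruent /t/, so it devoices to [t] by assimilation. /opzonpibedte/ → obzonpibette.
Rule 2 (intervocalic spirantization): /b/ is a stop between vowels /i/ and /e/, so it spirantizes to the fricative [v]. /obzonpibette/ → obzonpivette.
Rule 3 (stop-cluster i-epenthesis): /t/ and /t/ form a stop–stop cluster, so [i] is inserted between them. /obzonpivette/ → obzonpivetite.
Rule 4 (post-nasal voicing): /p/ is a voiceless stop immediately after the nasal /n/, so it voices to [b]. /obzonpivetite/ → obzonbivetite.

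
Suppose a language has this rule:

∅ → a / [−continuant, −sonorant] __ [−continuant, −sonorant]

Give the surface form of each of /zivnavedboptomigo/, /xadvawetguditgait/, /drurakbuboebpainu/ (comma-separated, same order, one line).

zivnavedabopatomigo, xadvawetaguditagait, drurakabuboebapainu

/zivnavedboptomigo/: /d/ and /b/ form a stop–stop cluster, so [a] is inserted between them. /p/ and /t/ form a stop–stop cluster, so [a] is inserted between them. → [zivnavedabopatomigo].
/xadvawetguditgait/: /t/ and /g/ form a stop–stop cluster, so [a] is inserted between them. /t/ and /g/ form a stop–stop cluster, so [a] is inserted between them. → [xadvawetaguditagait].
/drurakbuboebpainu/: /k/ and /b/ form a stop–stop cluster, so [a] is inserted between them. /b/ and /p/ form a stop–stop cluster, so [a] is inserted between them. → [drurakabuboebapainu].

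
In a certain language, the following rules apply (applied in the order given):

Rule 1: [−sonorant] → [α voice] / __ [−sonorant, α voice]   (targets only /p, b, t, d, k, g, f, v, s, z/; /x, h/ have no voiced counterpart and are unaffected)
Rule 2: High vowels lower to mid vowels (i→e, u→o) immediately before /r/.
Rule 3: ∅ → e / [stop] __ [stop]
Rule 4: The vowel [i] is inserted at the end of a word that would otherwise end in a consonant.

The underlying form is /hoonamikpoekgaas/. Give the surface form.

Rule 1 (regressive voicing assimilation): /k/ precedes the voiced obstruent /g/, so it voices to [g] by assimilation. /hoonamikpoekgaas/ → hoonamikpoeggaas.
Rule 2 (pre-rhotic lowering): no segment meets the environment; /hoonamikpoeggaas/ is unchanged.
Rule 3 (stop-cluster e-epenthesis): /k/ and /p/ form a stop–stop cluster, so [e] is inserted between them. /g/ and /g/ form a stop–stop cluster, so [e] is inserted between them. /hoonamikpoeggaas/ → hoonamikepoegegaas.
Rule 4 (final i-epenthesis): the form ends in the consonant /s/, so [i] is inserted word-finally. /hoonamikepoegegaas/ → hoonamikepoegegaasi.

hoonamikepoegegaasi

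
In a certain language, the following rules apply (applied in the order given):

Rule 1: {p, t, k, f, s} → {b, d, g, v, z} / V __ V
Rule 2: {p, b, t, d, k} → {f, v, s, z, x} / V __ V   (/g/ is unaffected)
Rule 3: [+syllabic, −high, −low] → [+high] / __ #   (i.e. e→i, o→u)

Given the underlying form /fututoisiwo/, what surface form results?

Rule 1 (intervocalic voicing): /t/ is a voiceless obstruent between vowels /u/ and /u/, so it voices to [d]. /t/ is a voiceless obstruent between vowels /u/ and /o/, so it voices to [d]. /s/ is a voiceless obstruent between vowels /i/ and /i/, so it voices to [z]. /fututoisiwo/ → fududoiziwo.
Rule 2 (intervocalic spirantization): /d/ is a stop between vowels /u/ and /u/, so it spirantizes to the fricative [z]. /d/ is a stop between vowels /u/ and /o/, so it spirantizes to the fricative [z]. /fududoiziwo/ → fuzuzoiziwo.
Rule 3 (final vowel raising): /o/ is a mid vowel in word-final position, so it raises to [u]. /fuzuzoiziwo/ → fuzuzoiziwu.

fuzuzoiziwu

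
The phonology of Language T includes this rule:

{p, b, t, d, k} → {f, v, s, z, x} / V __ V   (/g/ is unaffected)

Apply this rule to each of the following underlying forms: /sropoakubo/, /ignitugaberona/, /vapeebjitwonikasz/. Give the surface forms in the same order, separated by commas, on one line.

srofoaxuvo, ignisugaverona, vafeebjitwonixasz

/sropoakubo/: /p/ is a stop between vowels /o/ and /o/, so it spirantizes to the fricative [f]. /k/ is a stop between vowels /a/ and /u/, so it spirantizes to the fricative [x]. /b/ is a stop between vowels /u/ and /o/, so it spirantizes to the fricative [v]. → [srofoaxuvo].
/ignitugaberona/: /t/ is a stop between vowels /i/ and /u/, so it spirantizes to the fricative [s]. /b/ is a stop between vowels /a/ and /e/, so it spirantizes to the fricative [v]. → [ignisugaverona].
/vapeebjitwonikasz/: /p/ is a stop between vowels /a/ and /e/, so it spirantizes to the fricative [f]. /k/ is a stop between vowels /i/ and /a/, so it spirantizes to the fricative [x]. → [vafeebjitwonixasz].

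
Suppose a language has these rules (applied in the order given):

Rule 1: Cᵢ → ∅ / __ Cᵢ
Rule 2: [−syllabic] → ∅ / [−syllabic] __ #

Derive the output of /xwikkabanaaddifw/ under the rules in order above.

xwikabanaadif

Rule 1 (degemination): /kk/ is a geminate; the first /k/ deletes. /dd/ is a geminate; the first /d/ deletes. /xwikkabanaaddifw/ → xwikabanaadifw.
Rule 2 (final cluster simplification): /w/ is the second consonant of a word-final cluster /fw/, so it deletes. /xwikabanaadifw/ → xwikabanaadif.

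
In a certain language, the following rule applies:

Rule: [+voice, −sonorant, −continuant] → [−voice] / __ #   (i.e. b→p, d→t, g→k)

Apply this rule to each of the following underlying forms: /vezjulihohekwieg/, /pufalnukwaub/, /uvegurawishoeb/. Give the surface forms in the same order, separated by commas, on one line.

vezjulihohekwiek, pufalnukwaup, uvegurawishoep

/vezjulihohekwieg/: /g/ is a voiced stop in word-final position, so it devoices to [k]. → [vezjulihohekwiek].
/pufalnukwaub/: /b/ is a voiced stop in word-final position, so it devoices to [p]. → [pufalnukwaup].
/uvegurawishoeb/: /b/ is a voiced stop in word-final position, so it devoices to [p]. → [uvegurawishoep].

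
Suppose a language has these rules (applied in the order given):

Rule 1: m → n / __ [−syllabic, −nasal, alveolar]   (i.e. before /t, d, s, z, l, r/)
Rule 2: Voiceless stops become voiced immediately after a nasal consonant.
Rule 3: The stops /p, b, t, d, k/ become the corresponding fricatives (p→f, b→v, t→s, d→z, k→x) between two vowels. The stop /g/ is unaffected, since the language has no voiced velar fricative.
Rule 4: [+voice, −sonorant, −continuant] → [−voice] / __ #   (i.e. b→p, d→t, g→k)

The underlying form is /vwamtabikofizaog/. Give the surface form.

vwandavixofizaok

Rule 1 (nasal place assimilation): /m/ precedes the alveolar consonant /t/, so it assimilates in place to [n]. /vwamtabikofizaog/ → vwantabikofizaog.
Rule 2 (post-nasal voicing): /t/ is a voiceless stop immediately after the nasal /n/, so it voices to [d]. /vwantabikofizaog/ → vwandabikofizaog.
Rule 3 (intervocalic spirantization): /b/ is a stop between vowels /a/ and /i/, so it spirantizes to the fricative [v]. /k/ is a stop between vowels /i/ and /o/, so it spirantizes to the fricative [x]. /vwandabikofizaog/ → vwandavixofizaog.
Rule 4 (final devoicing): /g/ is a voiced stop in word-final position, so it devoices to [k]. /vwandavixofizaog/ → vwandavixofizaok.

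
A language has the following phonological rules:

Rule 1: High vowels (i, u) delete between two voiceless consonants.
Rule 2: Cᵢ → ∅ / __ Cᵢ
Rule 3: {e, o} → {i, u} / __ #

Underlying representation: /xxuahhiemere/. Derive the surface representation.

Rule 1 (high vowel syncope): no segment meets the environment; /xxuahhiemere/ is unchanged.
Rule 2 (degemination): /xx/ is a geminate; the first /x/ deletes. /hh/ is a geminate; the first /h/ deletes. /xxuahhiemere/ → xuahiemere.
Rule 3 (final vowel raising): /e/ is a mid vowel in word-final position, so it raises to [i]. /xuahiemere/ → xuahiemeri.

xuahiemeri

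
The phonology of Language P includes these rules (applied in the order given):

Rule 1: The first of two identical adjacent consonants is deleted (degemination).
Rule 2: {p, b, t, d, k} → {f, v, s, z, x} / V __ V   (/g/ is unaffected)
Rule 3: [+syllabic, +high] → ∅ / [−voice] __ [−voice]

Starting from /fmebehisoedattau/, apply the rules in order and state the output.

Rule 1 (degemination): /tt/ is a geminate; the first /t/ deletes. /fmebehisoedattau/ → fmebehisoedatau.
Rule 2 (intervocalic spirantization): /b/ is a stop between vowels /e/ and /e/, so it spirantizes to the fricative [v]. /d/ is a stop between vowels /e/ and /a/, so it spirantizes to the fricative [z]. /t/ is a stop between vowels /a/ and /a/, so it spirantizes to the fricative [s]. /fmebehisoedatau/ → fmevehisoezasau.
Rule 3 (high vowel syncope): /i/ is a high vowel flanked by voiceless consonants /h/ and /s/, so it deletes. /fmevehisoezasau/ → fmevehsoezasau.

fmevehsoezasau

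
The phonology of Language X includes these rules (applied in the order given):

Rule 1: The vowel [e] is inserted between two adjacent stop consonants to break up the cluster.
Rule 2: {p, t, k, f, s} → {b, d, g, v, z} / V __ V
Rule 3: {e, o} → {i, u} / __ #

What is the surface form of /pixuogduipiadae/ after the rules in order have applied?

Rule 1 (stop-cluster e-epenthesis): /g/ and /d/ form a stop–stop cluster, so [e] is inserted between them. /pixuogduipiadae/ → pixuogeduipiadae.
Rule 2 (intervocalic voicing): /p/ is a voiceless obstruent between vowels /i/ and /i/, so it voices to [b]. /pixuogeduipiadae/ → pixuogeduibiadae.
Rule 3 (final vowel raising): /e/ is a mid vowel in word-final position, so it raises to [i]. /pixuogeduibiadae/ → pixuogeduibiadai.

pixuogeduibiadai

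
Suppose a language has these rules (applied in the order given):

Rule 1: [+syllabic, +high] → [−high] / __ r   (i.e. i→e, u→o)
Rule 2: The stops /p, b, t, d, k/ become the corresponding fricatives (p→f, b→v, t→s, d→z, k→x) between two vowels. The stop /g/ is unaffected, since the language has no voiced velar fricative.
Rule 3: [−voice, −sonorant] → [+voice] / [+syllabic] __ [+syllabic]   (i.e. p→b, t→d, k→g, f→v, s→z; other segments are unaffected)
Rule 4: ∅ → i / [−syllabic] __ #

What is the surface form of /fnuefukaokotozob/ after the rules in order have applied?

fnuevuxaoxozozobi

Rule 1 (pre-rhotic lowering): no segment meets the environment; /fnuefukaokotozob/ is unchanged.
Rule 2 (intervocalic spirantization): /k/ is a stop between vowels /u/ and /a/, so it spirantizes to the fricative [x]. /k/ is a stop between vowels /o/ and /o/, so it spirantizes to the fricative [x]. /t/ is a stop between vowels /o/ and /o/, so it spirantizes to the fricative [s]. /fnuefukaokotozob/ → fnuefuxaoxosozob.
Rule 3 (intervocalic voicing): /f/ is a voiceless obstruent between vowels /e/ and /u/, so it voices to [v]. /s/ is a voiceless obstruent between vowels /o/ and /o/, so it voices to [z]. /fnuefuxaoxosozob/ → fnuevuxaoxozozob.
Rule 4 (final i-epenthesis): the form ends in the consonant /b/, so [i] is inserted word-finally. /fnuevuxaoxozozob/ → fnuevuxaoxozozobi.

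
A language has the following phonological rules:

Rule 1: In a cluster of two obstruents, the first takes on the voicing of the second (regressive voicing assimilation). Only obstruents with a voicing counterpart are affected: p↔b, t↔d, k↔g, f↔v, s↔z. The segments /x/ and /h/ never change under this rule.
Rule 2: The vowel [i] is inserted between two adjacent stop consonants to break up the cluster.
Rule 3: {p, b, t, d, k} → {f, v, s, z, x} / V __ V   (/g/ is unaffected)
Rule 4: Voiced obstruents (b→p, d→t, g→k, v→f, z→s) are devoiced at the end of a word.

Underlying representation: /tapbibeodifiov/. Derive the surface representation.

taviviveozifiof

Rule 1 (regressive voicing assimilation): /p/ precedes the voiced obstruent /b/, so it voices to [b] by assimilation. /tapbibeodifiov/ → tabbibeodifiov.
Rule 2 (stop-cluster i-epenthesis): /b/ and /b/ form a stop–stop cluster, so [i] is inserted between them. /tabbibeodifiov/ → tabibibeodifiov.
Rule 3 (intervocalic spirantization): /b/ is a stop between vowels /a/ and /i/, so it spirantizes to the fricative [v]. /b/ is a stop between vowels /i/ and /i/, so it spirantizes to the fricative [v]. /b/ is a stop between vowels /i/ and /e/, so it spirantizes to the fricative [v]. /d/ is a stop between vowels /o/ and /i/, so it spirantizes to the fricative [z]. /tabibibeodifiov/ → taviviveozifiov.
Rule 4 (final devoicing): /v/ is a voiced obstruent in word-final position, so it devoices to [f]. /taviviveozifiov/ → taviviveozifiof.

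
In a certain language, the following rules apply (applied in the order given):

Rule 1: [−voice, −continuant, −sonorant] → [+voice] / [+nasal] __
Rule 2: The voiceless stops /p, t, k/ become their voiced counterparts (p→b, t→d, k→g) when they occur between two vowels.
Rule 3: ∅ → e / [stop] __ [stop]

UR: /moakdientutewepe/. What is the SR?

Rule 1 (post-nasal voicing): /t/ is a voiceless stop immediately after the nasal /n/, so it voices to [d]. /moakdientutewepe/ → moakdiendutewepe.
Rule 2 (intervocalic voicing): /t/ is a voiceless stop between vowels /u/ and /e/, so it voices to [d]. /p/ is a voiceless stop between vowels /e/ and /e/, so it voices to [b]. /moakdiendutewepe/ → moakdiendudewebe.
Rule 3 (stop-cluster e-epenthesis): /k/ and /d/ form a stop–stop cluster, so [e] is inserted between them. /moakdiendudewebe/ → moakediendudewebe.

moakediendudewebe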